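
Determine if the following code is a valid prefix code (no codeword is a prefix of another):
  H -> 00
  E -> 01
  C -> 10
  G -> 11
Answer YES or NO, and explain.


Checking each pair (does one codeword prefix another?):
  H='00' vs E='01': no prefix
  H='00' vs C='10': no prefix
  H='00' vs G='11': no prefix
  E='01' vs H='00': no prefix
  E='01' vs C='10': no prefix
  E='01' vs G='11': no prefix
  C='10' vs H='00': no prefix
  C='10' vs E='01': no prefix
  C='10' vs G='11': no prefix
  G='11' vs H='00': no prefix
  G='11' vs E='01': no prefix
  G='11' vs C='10': no prefix
No violation found over all pairs.

YES -- this is a valid prefix code. No codeword is a prefix of any other codeword.


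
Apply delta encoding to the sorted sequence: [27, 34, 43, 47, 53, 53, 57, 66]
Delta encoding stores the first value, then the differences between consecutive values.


First value: 27
Deltas:
  34 - 27 = 7
  43 - 34 = 9
  47 - 43 = 4
  53 - 47 = 6
  53 - 53 = 0
  57 - 53 = 4
  66 - 57 = 9


Delta encoded: [27, 7, 9, 4, 6, 0, 4, 9]


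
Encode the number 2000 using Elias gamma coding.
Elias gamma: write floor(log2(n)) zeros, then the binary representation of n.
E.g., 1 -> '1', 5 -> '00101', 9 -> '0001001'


num_bits = floor(log2(2000)) + 1 = 11
leading_zeros = num_bits - 1 = 10
binary(2000) = 11111010000

Elias gamma(2000) = '0000000000' + '11111010000' = 000000000011111010000 (21 bits)


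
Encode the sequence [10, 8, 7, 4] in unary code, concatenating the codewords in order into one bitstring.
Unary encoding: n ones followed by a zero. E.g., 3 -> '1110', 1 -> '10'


Encode each number as n ones followed by a terminating 0:
  10 -> 11111111110 (11 bits)
  8 -> 111111110 (9 bits)
  7 -> 11111110 (8 bits)
  4 -> 11110 (5 bits)
Total length = 11 + 9 + 8 + 5 = 33 bits.

Unary([10, 8, 7, 4]) = 111111111101111111101111111011110 (33 bits)


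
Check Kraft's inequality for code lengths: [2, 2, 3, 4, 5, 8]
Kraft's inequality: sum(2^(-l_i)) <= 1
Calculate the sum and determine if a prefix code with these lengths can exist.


Sum = 2^(-2) + 2^(-2) + 2^(-3) + 2^(-4) + 2^(-5) + 2^(-8)
    = 0.25 + 0.25 + 0.125 + 0.0625 + 0.03125 + 0.00390625
    = 185/256 = 0.72265625
Since 0.72265625 <= 1, Kraft's inequality IS satisfied.
A prefix code with these lengths CAN exist.

Kraft sum = 0.72265625. Satisfied.


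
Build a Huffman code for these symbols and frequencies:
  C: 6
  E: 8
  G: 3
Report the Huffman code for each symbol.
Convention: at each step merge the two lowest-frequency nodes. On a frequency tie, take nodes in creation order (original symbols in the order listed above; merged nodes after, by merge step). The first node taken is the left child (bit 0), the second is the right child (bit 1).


Huffman tree construction:
Step 1: Merge G(3) + C(6) = 9
Step 2: Merge E(8) + (G+C)(9) = 17
Read each symbol's code off the tree from the root (left child = 0, right child = 1).

Codes:
  C: 11 (length 2)
  E: 0 (length 1)
  G: 10 (length 2)
Average code length: 26/17 = 1.5294 bits/symbol


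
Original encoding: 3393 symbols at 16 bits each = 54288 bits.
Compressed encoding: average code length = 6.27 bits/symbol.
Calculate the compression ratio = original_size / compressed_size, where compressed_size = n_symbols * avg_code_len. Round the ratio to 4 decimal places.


original_size = n_symbols * orig_bits = 3393 * 16 = 54288 bits
compressed_size = n_symbols * avg_code_len = 3393 * 6.27 = 21274.11 bits
ratio = original_size / compressed_size = 54288 / 21274.11 = 2.5518

Compression ratio = 2.5518


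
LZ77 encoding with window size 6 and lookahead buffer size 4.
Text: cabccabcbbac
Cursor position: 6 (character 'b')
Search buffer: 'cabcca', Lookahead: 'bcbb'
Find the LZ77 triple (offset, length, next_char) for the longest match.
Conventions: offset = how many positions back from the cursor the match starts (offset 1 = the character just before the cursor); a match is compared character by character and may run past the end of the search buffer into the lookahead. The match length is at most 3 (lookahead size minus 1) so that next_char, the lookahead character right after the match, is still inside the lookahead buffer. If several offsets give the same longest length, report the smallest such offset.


Try each offset into the search buffer:
  offset=1 (pos 5, char 'a'): match length 0
  offset=2 (pos 4, char 'c'): match length 0
  offset=3 (pos 3, char 'c'): match length 0
  offset=4 (pos 2, char 'b'): match length 2
  offset=5 (pos 1, char 'a'): match length 0
  offset=6 (pos 0, char 'c'): match length 0
Longest match has length 2 at offset 4.
next_char = character at position 6 + 2 = 8 -> 'b'

Best match: offset=4, length=2 (matching 'bc' starting at position 2)
LZ77 triple: (4, 2, 'b')


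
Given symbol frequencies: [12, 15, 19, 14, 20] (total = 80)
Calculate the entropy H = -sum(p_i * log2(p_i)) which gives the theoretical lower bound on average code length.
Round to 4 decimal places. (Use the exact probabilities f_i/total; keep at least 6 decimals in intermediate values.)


Per-symbol terms -p_i * log2(p_i) with p_i = f_i/80:
  p = 12/80 = 0.150000: log2(p) = -2.736966, -p*log2(p) = 0.410545
  p = 15/80 = 0.187500: log2(p) = -2.415037, -p*log2(p) = 0.452820
  p = 19/80 = 0.237500: log2(p) = -2.074001, -p*log2(p) = 0.492575
  p = 14/80 = 0.175000: log2(p) = -2.514573, -p*log2(p) = 0.440050
  p = 20/80 = 0.250000: log2(p) = -2.000000, -p*log2(p) = 0.500000
H = 0.410545 + 0.452820 + 0.492575 + 0.440050 + 0.500000 = 2.295990

H = 2.296 bits/symbol


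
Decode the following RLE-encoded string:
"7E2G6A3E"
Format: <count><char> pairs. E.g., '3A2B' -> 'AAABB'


Expanding each <count><char> pair:
  7E -> 'EEEEEEE'
  2G -> 'GG'
  6A -> 'AAAAAA'
  3E -> 'EEE'

Decoded = EEEEEEEGGAAAAAAEEE


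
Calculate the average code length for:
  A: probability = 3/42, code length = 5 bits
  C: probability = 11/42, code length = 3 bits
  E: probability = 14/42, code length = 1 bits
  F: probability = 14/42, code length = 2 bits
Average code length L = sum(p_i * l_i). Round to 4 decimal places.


Weighted contributions p_i * l_i:
  A: (3/42) * 5 = 15/42
  C: (11/42) * 3 = 33/42
  E: (14/42) * 1 = 14/42
  F: (14/42) * 2 = 28/42
Sum = (15 + 33 + 14 + 28)/42 = 90/42

L = 90/42 = 2.1429 bits/symbol


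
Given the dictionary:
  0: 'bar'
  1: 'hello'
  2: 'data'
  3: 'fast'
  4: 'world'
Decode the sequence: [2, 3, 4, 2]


Look up each index in the dictionary:
  2 -> 'data'
  3 -> 'fast'
  4 -> 'world'
  2 -> 'data'

Decoded: "data fast world data"


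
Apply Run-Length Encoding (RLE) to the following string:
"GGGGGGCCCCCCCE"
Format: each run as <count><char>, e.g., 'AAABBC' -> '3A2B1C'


Scanning runs left to right:
  i=0: run of 'G' x 6 -> '6G'
  i=6: run of 'C' x 7 -> '7C'
  i=13: run of 'E' x 1 -> '1E'

RLE = 6G7C1E


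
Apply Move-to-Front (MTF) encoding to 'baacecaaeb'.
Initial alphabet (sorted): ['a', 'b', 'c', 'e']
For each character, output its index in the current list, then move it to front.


MTF encoding:
'b': index 1 in ['a', 'b', 'c', 'e'] -> ['b', 'a', 'c', 'e']
'a': index 1 in ['b', 'a', 'c', 'e'] -> ['a', 'b', 'c', 'e']
'a': index 0 in ['a', 'b', 'c', 'e'] -> ['a', 'b', 'c', 'e']
'c': index 2 in ['a', 'b', 'c', 'e'] -> ['c', 'a', 'b', 'e']
'e': index 3 in ['c', 'a', 'b', 'e'] -> ['e', 'c', 'a', 'b']
'c': index 1 in ['e', 'c', 'a', 'b'] -> ['c', 'e', 'a', 'b']
'a': index 2 in ['c', 'e', 'a', 'b'] -> ['a', 'c', 'e', 'b']
'a': index 0 in ['a', 'c', 'e', 'b'] -> ['a', 'c', 'e', 'b']
'e': index 2 in ['a', 'c', 'e', 'b'] -> ['e', 'a', 'c', 'b']
'b': index 3 in ['e', 'a', 'c', 'b'] -> ['b', 'e', 'a', 'c']


Output: [1, 1, 0, 2, 3, 1, 2, 0, 2, 3]


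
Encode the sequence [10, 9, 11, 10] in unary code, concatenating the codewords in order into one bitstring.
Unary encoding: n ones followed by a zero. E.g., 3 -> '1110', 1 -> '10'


Encode each number as n ones followed by a terminating 0:
  10 -> 11111111110 (11 bits)
  9 -> 1111111110 (10 bits)
  11 -> 111111111110 (12 bits)
  10 -> 11111111110 (11 bits)
Total length = 11 + 10 + 12 + 11 = 44 bits.

Unary([10, 9, 11, 10]) = 11111111110111111111011111111111011111111110 (44 bits)


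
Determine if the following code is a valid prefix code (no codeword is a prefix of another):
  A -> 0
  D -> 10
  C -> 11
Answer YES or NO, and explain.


Checking each pair (does one codeword prefix another?):
  A='0' vs D='10': no prefix
  A='0' vs C='11': no prefix
  D='10' vs A='0': no prefix
  D='10' vs C='11': no prefix
  C='11' vs A='0': no prefix
  C='11' vs D='10': no prefix
No violation found over all pairs.

YES -- this is a valid prefix code. No codeword is a prefix of any other codeword.


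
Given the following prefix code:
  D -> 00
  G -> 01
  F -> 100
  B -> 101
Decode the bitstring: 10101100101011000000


Decoding step by step:
Bits 101 -> B
Bits 01 -> G
Bits 100 -> F
Bits 101 -> B
Bits 01 -> G
Bits 100 -> F
Bits 00 -> D
Bits 00 -> D


Decoded message: BGFBGFDD


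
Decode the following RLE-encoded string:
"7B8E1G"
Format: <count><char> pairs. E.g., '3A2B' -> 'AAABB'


Expanding each <count><char> pair:
  7B -> 'BBBBBBB'
  8E -> 'EEEEEEEE'
  1G -> 'G'

Decoded = BBBBBBBEEEEEEEEG


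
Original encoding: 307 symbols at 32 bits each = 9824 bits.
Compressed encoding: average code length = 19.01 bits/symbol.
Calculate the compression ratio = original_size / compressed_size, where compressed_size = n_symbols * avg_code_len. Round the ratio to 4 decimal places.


original_size = n_symbols * orig_bits = 307 * 32 = 9824 bits
compressed_size = n_symbols * avg_code_len = 307 * 19.01 = 5836.07 bits
ratio = original_size / compressed_size = 9824 / 5836.07 = 1.6833

Compression ratio = 1.6833


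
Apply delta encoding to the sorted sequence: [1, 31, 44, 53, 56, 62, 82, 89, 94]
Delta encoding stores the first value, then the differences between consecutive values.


First value: 1
Deltas:
  31 - 1 = 30
  44 - 31 = 13
  53 - 44 = 9
  56 - 53 = 3
  62 - 56 = 6
  82 - 62 = 20
  89 - 82 = 7
  94 - 89 = 5


Delta encoded: [1, 30, 13, 9, 3, 6, 20, 7, 5]


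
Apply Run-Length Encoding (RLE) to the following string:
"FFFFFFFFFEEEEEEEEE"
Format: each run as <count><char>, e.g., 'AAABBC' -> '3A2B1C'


Scanning runs left to right:
  i=0: run of 'F' x 9 -> '9F'
  i=9: run of 'E' x 9 -> '9E'

RLE = 9F9E


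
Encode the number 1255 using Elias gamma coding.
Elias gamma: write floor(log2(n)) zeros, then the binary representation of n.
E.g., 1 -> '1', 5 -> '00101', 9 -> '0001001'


num_bits = floor(log2(1255)) + 1 = 11
leading_zeros = num_bits - 1 = 10
binary(1255) = 10011100111

Elias gamma(1255) = '0000000000' + '10011100111' = 000000000010011100111 (21 bits)


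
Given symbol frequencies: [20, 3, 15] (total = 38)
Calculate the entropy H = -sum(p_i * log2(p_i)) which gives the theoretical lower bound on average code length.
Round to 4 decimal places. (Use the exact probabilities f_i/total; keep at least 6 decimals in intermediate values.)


Per-symbol terms -p_i * log2(p_i) with p_i = f_i/38:
  p = 20/38 = 0.526316: log2(p) = -0.925999, -p*log2(p) = 0.487368
  p = 3/38 = 0.078947: log2(p) = -3.662965, -p*log2(p) = 0.289181
  p = 15/38 = 0.394737: log2(p) = -1.341037, -p*log2(p) = 0.529357
H = 0.487368 + 0.289181 + 0.529357 = 1.305906

H = 1.3059 bits/symbol


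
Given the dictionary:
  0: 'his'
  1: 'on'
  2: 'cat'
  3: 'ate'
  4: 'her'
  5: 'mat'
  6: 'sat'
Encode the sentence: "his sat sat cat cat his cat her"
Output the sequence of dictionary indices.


Look up each word in the dictionary:
  'his' -> 0
  'sat' -> 6
  'sat' -> 6
  'cat' -> 2
  'cat' -> 2
  'his' -> 0
  'cat' -> 2
  'her' -> 4

Encoded: [0, 6, 6, 2, 2, 0, 2, 4]


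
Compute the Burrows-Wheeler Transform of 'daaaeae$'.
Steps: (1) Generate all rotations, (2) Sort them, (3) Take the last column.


Rotations (sorted):
  0: $daaaeae -> last char: e
  1: aaaeae$d -> last char: d
  2: aaeae$da -> last char: a
  3: ae$daaae -> last char: e
  4: aeae$daa -> last char: a
  5: daaaeae$ -> last char: $
  6: e$daaaea -> last char: a
  7: eae$daaa -> last char: a


BWT = edaea$aa


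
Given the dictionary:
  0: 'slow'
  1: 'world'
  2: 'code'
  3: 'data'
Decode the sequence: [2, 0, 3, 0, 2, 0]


Look up each index in the dictionary:
  2 -> 'code'
  0 -> 'slow'
  3 -> 'data'
  0 -> 'slow'
  2 -> 'code'
  0 -> 'slow'

Decoded: "code slow data slow code slow"


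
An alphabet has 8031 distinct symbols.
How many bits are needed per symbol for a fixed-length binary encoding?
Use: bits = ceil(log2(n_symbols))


log2(8031) = 12.9714
Bracket: 2^12 = 4096 < 8031 <= 2^13 = 8192
So ceil(log2(8031)) = 13

bits = ceil(log2(8031)) = ceil(12.9714) = 13 bits


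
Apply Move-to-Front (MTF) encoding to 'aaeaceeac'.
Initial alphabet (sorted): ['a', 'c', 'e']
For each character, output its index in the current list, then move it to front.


MTF encoding:
'a': index 0 in ['a', 'c', 'e'] -> ['a', 'c', 'e']
'a': index 0 in ['a', 'c', 'e'] -> ['a', 'c', 'e']
'e': index 2 in ['a', 'c', 'e'] -> ['e', 'a', 'c']
'a': index 1 in ['e', 'a', 'c'] -> ['a', 'e', 'c']
'c': index 2 in ['a', 'e', 'c'] -> ['c', 'a', 'e']
'e': index 2 in ['c', 'a', 'e'] -> ['e', 'c', 'a']
'e': index 0 in ['e', 'c', 'a'] -> ['e', 'c', 'a']
'a': index 2 in ['e', 'c', 'a'] -> ['a', 'e', 'c']
'c': index 2 in ['a', 'e', 'c'] -> ['c', 'a', 'e']


Output: [0, 0, 2, 1, 2, 2, 0, 2, 2]


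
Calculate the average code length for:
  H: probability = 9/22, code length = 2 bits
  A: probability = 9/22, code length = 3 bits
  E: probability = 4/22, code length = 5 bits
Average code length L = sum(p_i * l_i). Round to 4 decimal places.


Weighted contributions p_i * l_i:
  H: (9/22) * 2 = 18/22
  A: (9/22) * 3 = 27/22
  E: (4/22) * 5 = 20/22
Sum = (18 + 27 + 20)/22 = 65/22

L = 65/22 = 2.9545 bits/symbol


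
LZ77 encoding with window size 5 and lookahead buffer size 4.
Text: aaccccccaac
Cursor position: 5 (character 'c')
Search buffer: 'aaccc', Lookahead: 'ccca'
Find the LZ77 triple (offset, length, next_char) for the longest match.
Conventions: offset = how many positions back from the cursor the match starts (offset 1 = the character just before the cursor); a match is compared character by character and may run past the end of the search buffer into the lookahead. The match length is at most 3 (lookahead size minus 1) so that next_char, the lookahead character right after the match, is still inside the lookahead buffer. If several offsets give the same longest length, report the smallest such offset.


Try each offset into the search buffer:
  offset=1 (pos 4, char 'c'): match length 3
  offset=2 (pos 3, char 'c'): match length 3
  offset=3 (pos 2, char 'c'): match length 3
  offset=4 (pos 1, char 'a'): match length 0
  offset=5 (pos 0, char 'a'): match length 0
Longest match has length 3, found at offsets 1, 2, 3; take the smallest, offset 1.
next_char = character at position 5 + 3 = 8 -> 'a'

Best match: offset=1, length=3 (matching 'ccc' starting at position 4)
LZ77 triple: (1, 3, 'a')


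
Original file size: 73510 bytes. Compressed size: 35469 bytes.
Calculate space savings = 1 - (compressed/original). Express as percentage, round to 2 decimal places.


ratio = compressed/original = 35469/73510 = 0.482506
savings = 1 - ratio = 1 - 0.482506 = 0.517494
as a percentage: 0.517494 * 100 = 51.75%

Space savings = 1 - 35469/73510 = 51.75%


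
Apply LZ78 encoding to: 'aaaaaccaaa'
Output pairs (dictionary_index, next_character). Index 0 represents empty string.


LZ78 encoding steps:
Dictionary: {0: ''}
Step 1: w='' (idx 0), next='a' -> output (0, 'a'), add 'a' as idx 1
Step 2: w='a' (idx 1), next='a' -> output (1, 'a'), add 'aa' as idx 2
Step 3: w='aa' (idx 2), next='c' -> output (2, 'c'), add 'aac' as idx 3
Step 4: w='' (idx 0), next='c' -> output (0, 'c'), add 'c' as idx 4
Step 5: w='aa' (idx 2), next='a' -> output (2, 'a'), add 'aaa' as idx 5


Encoded: [(0, 'a'), (1, 'a'), (2, 'c'), (0, 'c'), (2, 'a')]


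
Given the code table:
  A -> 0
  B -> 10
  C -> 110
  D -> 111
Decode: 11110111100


Decoding:
111 -> D
10 -> B
111 -> D
10 -> B
0 -> A


Result: DBDBA


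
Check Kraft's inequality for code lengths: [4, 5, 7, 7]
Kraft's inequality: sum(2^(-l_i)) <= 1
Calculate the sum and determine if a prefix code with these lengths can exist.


Sum = 2^(-4) + 2^(-5) + 2^(-7) + 2^(-7)
    = 0.0625 + 0.03125 + 0.0078125 + 0.0078125
    = 14/128 = 0.109375
Since 0.109375 <= 1, Kraft's inequality IS satisfied.
A prefix code with these lengths CAN exist.

Kraft sum = 0.109375. Satisfied.


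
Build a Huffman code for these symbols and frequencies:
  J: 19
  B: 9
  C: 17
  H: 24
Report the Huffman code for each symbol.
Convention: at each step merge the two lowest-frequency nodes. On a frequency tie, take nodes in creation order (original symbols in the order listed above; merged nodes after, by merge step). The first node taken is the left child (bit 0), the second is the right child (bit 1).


Huffman tree construction:
Step 1: Merge B(9) + C(17) = 26
Step 2: Merge J(19) + H(24) = 43
Step 3: Merge (B+C)(26) + (J+H)(43) = 69
Read each symbol's code off the tree from the root (left child = 0, right child = 1).

Codes:
  J: 10 (length 2)
  B: 00 (length 2)
  C: 01 (length 2)
  H: 11 (length 2)
Average code length: 138/69 = 2.0000 bits/symbol


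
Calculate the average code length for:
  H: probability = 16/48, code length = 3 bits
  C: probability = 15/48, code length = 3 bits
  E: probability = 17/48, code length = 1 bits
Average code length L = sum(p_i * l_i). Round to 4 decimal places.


Weighted contributions p_i * l_i:
  H: (16/48) * 3 = 48/48
  C: (15/48) * 3 = 45/48
  E: (17/48) * 1 = 17/48
Sum = (48 + 45 + 17)/48 = 110/48

L = 110/48 = 2.2917 bits/symbol


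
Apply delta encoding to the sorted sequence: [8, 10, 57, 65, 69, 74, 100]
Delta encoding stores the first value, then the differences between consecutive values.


First value: 8
Deltas:
  10 - 8 = 2
  57 - 10 = 47
  65 - 57 = 8
  69 - 65 = 4
  74 - 69 = 5
  100 - 74 = 26


Delta encoded: [8, 2, 47, 8, 4, 5, 26]


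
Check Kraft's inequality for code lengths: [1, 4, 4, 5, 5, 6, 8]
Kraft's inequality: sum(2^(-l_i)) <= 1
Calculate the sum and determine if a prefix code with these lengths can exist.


Sum = 2^(-1) + 2^(-4) + 2^(-4) + 2^(-5) + 2^(-5) + 2^(-6) + 2^(-8)
    = 0.5 + 0.0625 + 0.0625 + 0.03125 + 0.03125 + 0.015625 + 0.00390625
    = 181/256 = 0.70703125
Since 0.70703125 <= 1, Kraft's inequality IS satisfied.
A prefix code with these lengths CAN exist.

Kraft sum = 0.70703125. Satisfied.


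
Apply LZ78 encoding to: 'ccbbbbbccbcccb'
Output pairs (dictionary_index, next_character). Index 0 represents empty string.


LZ78 encoding steps:
Dictionary: {0: ''}
Step 1: w='' (idx 0), next='c' -> output (0, 'c'), add 'c' as idx 1
Step 2: w='c' (idx 1), next='b' -> output (1, 'b'), add 'cb' as idx 2
Step 3: w='' (idx 0), next='b' -> output (0, 'b'), add 'b' as idx 3
Step 4: w='b' (idx 3), next='b' -> output (3, 'b'), add 'bb' as idx 4
Step 5: w='b' (idx 3), next='c' -> output (3, 'c'), add 'bc' as idx 5
Step 6: w='cb' (idx 2), next='c' -> output (2, 'c'), add 'cbc' as idx 6
Step 7: w='c' (idx 1), next='c' -> output (1, 'c'), add 'cc' as idx 7
Step 8: w='b' (idx 3), end of input -> output (3, '')


Encoded: [(0, 'c'), (1, 'b'), (0, 'b'), (3, 'b'), (3, 'c'), (2, 'c'), (1, 'c'), (3, '')]


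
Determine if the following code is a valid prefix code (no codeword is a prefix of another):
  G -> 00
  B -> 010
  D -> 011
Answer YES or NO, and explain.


Checking each pair (does one codeword prefix another?):
  G='00' vs B='010': no prefix
  G='00' vs D='011': no prefix
  B='010' vs G='00': no prefix
  B='010' vs D='011': no prefix
  D='011' vs G='00': no prefix
  D='011' vs B='010': no prefix
No violation found over all pairs.

YES -- this is a valid prefix code. No codeword is a prefix of any other codeword.


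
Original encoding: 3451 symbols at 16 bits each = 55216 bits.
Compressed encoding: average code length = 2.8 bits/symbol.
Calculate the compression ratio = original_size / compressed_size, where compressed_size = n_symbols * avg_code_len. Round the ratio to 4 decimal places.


original_size = n_symbols * orig_bits = 3451 * 16 = 55216 bits
compressed_size = n_symbols * avg_code_len = 3451 * 2.8 = 9662.8 bits
ratio = original_size / compressed_size = 55216 / 9662.8 = 5.7143

Compression ratio = 5.7143


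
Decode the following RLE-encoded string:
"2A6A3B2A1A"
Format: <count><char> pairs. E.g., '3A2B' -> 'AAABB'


Expanding each <count><char> pair:
  2A -> 'AA'
  6A -> 'AAAAAA'
  3B -> 'BBB'
  2A -> 'AA'
  1A -> 'A'

Decoded = AAAAAAAABBBAAA


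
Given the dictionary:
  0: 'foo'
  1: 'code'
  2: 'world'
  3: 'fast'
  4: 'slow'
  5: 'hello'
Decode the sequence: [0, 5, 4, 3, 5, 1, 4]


Look up each index in the dictionary:
  0 -> 'foo'
  5 -> 'hello'
  4 -> 'slow'
  3 -> 'fast'
  5 -> 'hello'
  1 -> 'code'
  4 -> 'slow'

Decoded: "foo hello slow fast hello code slow"


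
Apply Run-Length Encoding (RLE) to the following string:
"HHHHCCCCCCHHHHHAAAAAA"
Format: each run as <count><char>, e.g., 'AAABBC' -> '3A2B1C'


Scanning runs left to right:
  i=0: run of 'H' x 4 -> '4H'
  i=4: run of 'C' x 6 -> '6C'
  i=10: run of 'H' x 5 -> '5H'
  i=15: run of 'A' x 6 -> '6A'

RLE = 4H6C5H6A


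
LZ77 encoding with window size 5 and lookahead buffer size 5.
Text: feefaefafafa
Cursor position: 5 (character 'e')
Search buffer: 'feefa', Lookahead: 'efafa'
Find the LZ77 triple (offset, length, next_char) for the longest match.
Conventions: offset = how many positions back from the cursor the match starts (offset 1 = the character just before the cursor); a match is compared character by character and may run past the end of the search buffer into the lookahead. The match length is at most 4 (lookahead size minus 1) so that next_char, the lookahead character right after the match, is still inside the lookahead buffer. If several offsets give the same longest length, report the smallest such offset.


Try each offset into the search buffer:
  offset=1 (pos 4, char 'a'): match length 0
  offset=2 (pos 3, char 'f'): match length 0
  offset=3 (pos 2, char 'e'): match length 3
  offset=4 (pos 1, char 'e'): match length 1
  offset=5 (pos 0, char 'f'): match length 0
Longest match has length 3 at offset 3.
next_char = character at position 5 + 3 = 8 -> 'f'

Best match: offset=3, length=3 (matching 'efa' starting at position 2)
LZ77 triple: (3, 3, 'f')


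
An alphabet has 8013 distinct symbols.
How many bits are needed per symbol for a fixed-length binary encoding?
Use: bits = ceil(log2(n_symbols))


log2(8013) = 12.9681
Bracket: 2^12 = 4096 < 8013 <= 2^13 = 8192
So ceil(log2(8013)) = 13

bits = ceil(log2(8013)) = ceil(12.9681) = 13 bits


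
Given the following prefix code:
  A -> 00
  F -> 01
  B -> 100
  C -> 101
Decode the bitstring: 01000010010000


Decoding step by step:
Bits 01 -> F
Bits 00 -> A
Bits 00 -> A
Bits 100 -> B
Bits 100 -> B
Bits 00 -> A


Decoded message: FAABBA


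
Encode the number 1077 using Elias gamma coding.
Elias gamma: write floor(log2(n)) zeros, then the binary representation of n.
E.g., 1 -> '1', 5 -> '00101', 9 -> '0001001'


num_bits = floor(log2(1077)) + 1 = 11
leading_zeros = num_bits - 1 = 10
binary(1077) = 10000110101

Elias gamma(1077) = '0000000000' + '10000110101' = 000000000010000110101 (21 bits)


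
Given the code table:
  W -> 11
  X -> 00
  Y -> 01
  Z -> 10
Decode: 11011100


Decoding:
11 -> W
01 -> Y
11 -> W
00 -> X


Result: WYWX


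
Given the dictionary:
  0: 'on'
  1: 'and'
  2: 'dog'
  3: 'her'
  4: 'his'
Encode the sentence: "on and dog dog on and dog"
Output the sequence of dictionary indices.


Look up each word in the dictionary:
  'on' -> 0
  'and' -> 1
  'dog' -> 2
  'dog' -> 2
  'on' -> 0
  'and' -> 1
  'dog' -> 2

Encoded: [0, 1, 2, 2, 0, 1, 2]


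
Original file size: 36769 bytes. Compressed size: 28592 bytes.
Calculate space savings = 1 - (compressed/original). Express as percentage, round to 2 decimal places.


ratio = compressed/original = 28592/36769 = 0.777612
savings = 1 - ratio = 1 - 0.777612 = 0.222388
as a percentage: 0.222388 * 100 = 22.24%

Space savings = 1 - 28592/36769 = 22.24%


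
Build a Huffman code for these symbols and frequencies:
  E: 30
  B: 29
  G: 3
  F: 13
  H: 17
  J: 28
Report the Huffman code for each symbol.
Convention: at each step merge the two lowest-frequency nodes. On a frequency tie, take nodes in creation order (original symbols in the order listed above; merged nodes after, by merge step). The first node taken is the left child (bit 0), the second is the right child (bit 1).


Huffman tree construction:
Step 1: Merge G(3) + F(13) = 16
Step 2: Merge (G+F)(16) + H(17) = 33
Step 3: Merge J(28) + B(29) = 57
Step 4: Merge E(30) + ((G+F)+H)(33) = 63
Step 5: Merge (J+B)(57) + (E+((G+F)+H))(63) = 120
Read each symbol's code off the tree from the root (left child = 0, right child = 1).

Codes:
  E: 10 (length 2)
  B: 01 (length 2)
  G: 1100 (length 4)
  F: 1101 (length 4)
  H: 111 (length 3)
  J: 00 (length 2)
Average code length: 289/120 = 2.4083 bits/symbol


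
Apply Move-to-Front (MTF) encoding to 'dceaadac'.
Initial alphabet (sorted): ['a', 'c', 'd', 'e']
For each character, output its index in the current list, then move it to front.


MTF encoding:
'd': index 2 in ['a', 'c', 'd', 'e'] -> ['d', 'a', 'c', 'e']
'c': index 2 in ['d', 'a', 'c', 'e'] -> ['c', 'd', 'a', 'e']
'e': index 3 in ['c', 'd', 'a', 'e'] -> ['e', 'c', 'd', 'a']
'a': index 3 in ['e', 'c', 'd', 'a'] -> ['a', 'e', 'c', 'd']
'a': index 0 in ['a', 'e', 'c', 'd'] -> ['a', 'e', 'c', 'd']
'd': index 3 in ['a', 'e', 'c', 'd'] -> ['d', 'a', 'e', 'c']
'a': index 1 in ['d', 'a', 'e', 'c'] -> ['a', 'd', 'e', 'c']
'c': index 3 in ['a', 'd', 'e', 'c'] -> ['c', 'a', 'd', 'e']


Output: [2, 2, 3, 3, 0, 3, 1, 3]


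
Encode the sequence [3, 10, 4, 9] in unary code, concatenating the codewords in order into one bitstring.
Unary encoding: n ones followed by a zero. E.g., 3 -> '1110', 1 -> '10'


Encode each number as n ones followed by a terminating 0:
  3 -> 1110 (4 bits)
  10 -> 11111111110 (11 bits)
  4 -> 11110 (5 bits)
  9 -> 1111111110 (10 bits)
Total length = 4 + 11 + 5 + 10 = 30 bits.

Unary([3, 10, 4, 9]) = 111011111111110111101111111110 (30 bits)


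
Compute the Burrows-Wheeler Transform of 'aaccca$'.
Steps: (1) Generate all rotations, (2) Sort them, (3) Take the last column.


Rotations (sorted):
  0: $aaccca -> last char: a
  1: a$aaccc -> last char: c
  2: aaccca$ -> last char: $
  3: accca$a -> last char: a
  4: ca$aacc -> last char: c
  5: cca$aac -> last char: c
  6: ccca$aa -> last char: a


BWT = ac$acca


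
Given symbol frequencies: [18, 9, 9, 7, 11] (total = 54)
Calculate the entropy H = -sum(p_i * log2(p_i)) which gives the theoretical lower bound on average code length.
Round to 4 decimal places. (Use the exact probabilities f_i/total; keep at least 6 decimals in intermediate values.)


Per-symbol terms -p_i * log2(p_i) with p_i = f_i/54:
  p = 18/54 = 0.333333: log2(p) = -1.584963, -p*log2(p) = 0.528321
  p = 9/54 = 0.166667: log2(p) = -2.584963, -p*log2(p) = 0.430827
  p = 9/54 = 0.166667: log2(p) = -2.584963, -p*log2(p) = 0.430827
  p = 7/54 = 0.129630: log2(p) = -2.947533, -p*log2(p) = 0.382088
  p = 11/54 = 0.203704: log2(p) = -2.295456, -p*log2(p) = 0.467593
H = 0.528321 + 0.430827 + 0.430827 + 0.382088 + 0.467593 = 2.239656

H = 2.2397 bits/symbol


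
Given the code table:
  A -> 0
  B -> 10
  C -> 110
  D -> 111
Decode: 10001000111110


Decoding:
10 -> B
0 -> A
0 -> A
10 -> B
0 -> A
0 -> A
111 -> D
110 -> C


Result: BAABAADC


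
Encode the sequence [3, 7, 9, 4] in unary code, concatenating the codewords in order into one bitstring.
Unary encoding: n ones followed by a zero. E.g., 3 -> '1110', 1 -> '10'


Encode each number as n ones followed by a terminating 0:
  3 -> 1110 (4 bits)
  7 -> 11111110 (8 bits)
  9 -> 1111111110 (10 bits)
  4 -> 11110 (5 bits)
Total length = 4 + 8 + 10 + 5 = 27 bits.

Unary([3, 7, 9, 4]) = 111011111110111111111011110 (27 bits)


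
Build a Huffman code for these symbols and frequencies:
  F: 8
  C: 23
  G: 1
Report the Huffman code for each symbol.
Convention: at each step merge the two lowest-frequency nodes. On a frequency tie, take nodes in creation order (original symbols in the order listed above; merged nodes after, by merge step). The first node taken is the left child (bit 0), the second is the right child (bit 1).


Huffman tree construction:
Step 1: Merge G(1) + F(8) = 9
Step 2: Merge (G+F)(9) + C(23) = 32
Read each symbol's code off the tree from the root (left child = 0, right child = 1).

Codes:
  F: 01 (length 2)
  C: 1 (length 1)
  G: 00 (length 2)
Average code length: 41/32 = 1.2813 bits/symbol


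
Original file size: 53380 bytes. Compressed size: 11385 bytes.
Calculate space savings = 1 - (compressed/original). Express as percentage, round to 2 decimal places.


ratio = compressed/original = 11385/53380 = 0.213282
savings = 1 - ratio = 1 - 0.213282 = 0.786718
as a percentage: 0.786718 * 100 = 78.67%

Space savings = 1 - 11385/53380 = 78.67%


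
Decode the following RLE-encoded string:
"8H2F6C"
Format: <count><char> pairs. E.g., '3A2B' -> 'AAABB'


Expanding each <count><char> pair:
  8H -> 'HHHHHHHH'
  2F -> 'FF'
  6C -> 'CCCCCC'

Decoded = HHHHHHHHFFCCCCCC


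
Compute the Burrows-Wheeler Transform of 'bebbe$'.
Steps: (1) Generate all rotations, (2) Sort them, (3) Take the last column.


Rotations (sorted):
  0: $bebbe -> last char: e
  1: bbe$be -> last char: e
  2: be$beb -> last char: b
  3: bebbe$ -> last char: $
  4: e$bebb -> last char: b
  5: ebbe$b -> last char: b


BWT = eeb$bb


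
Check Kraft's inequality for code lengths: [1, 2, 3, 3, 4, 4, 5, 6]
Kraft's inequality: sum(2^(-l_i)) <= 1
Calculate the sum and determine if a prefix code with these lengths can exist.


Sum = 2^(-1) + 2^(-2) + 2^(-3) + 2^(-3) + 2^(-4) + 2^(-4) + 2^(-5) + 2^(-6)
    = 0.5 + 0.25 + 0.125 + 0.125 + 0.0625 + 0.0625 + 0.03125 + 0.015625
    = 75/64 = 1.171875
Since 1.171875 > 1, Kraft's inequality is NOT satisfied.
A prefix code with these lengths CANNOT exist.

Kraft sum = 1.171875. Not satisfied.


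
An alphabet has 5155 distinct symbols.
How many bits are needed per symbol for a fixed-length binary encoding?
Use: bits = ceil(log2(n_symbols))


log2(5155) = 12.3318
Bracket: 2^12 = 4096 < 5155 <= 2^13 = 8192
So ceil(log2(5155)) = 13

bits = ceil(log2(5155)) = ceil(12.3318) = 13 bits


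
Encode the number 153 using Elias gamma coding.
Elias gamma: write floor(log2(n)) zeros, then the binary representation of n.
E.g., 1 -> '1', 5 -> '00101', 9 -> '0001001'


num_bits = floor(log2(153)) + 1 = 8
leading_zeros = num_bits - 1 = 7
binary(153) = 10011001

Elias gamma(153) = '0000000' + '10011001' = 000000010011001 (15 bits)


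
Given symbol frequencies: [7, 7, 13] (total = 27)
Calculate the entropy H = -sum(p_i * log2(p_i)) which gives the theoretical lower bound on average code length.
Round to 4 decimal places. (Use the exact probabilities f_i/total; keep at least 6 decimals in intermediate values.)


Per-symbol terms -p_i * log2(p_i) with p_i = f_i/27:
  p = 7/27 = 0.259259: log2(p) = -1.947533, -p*log2(p) = 0.504916
  p = 7/27 = 0.259259: log2(p) = -1.947533, -p*log2(p) = 0.504916
  p = 13/27 = 0.481481: log2(p) = -1.054448, -p*log2(p) = 0.507697
H = 0.504916 + 0.504916 + 0.507697 = 1.517529

H = 1.5175 bits/symbol


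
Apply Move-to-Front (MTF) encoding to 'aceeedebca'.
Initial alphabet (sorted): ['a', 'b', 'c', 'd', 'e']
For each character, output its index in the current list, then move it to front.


MTF encoding:
'a': index 0 in ['a', 'b', 'c', 'd', 'e'] -> ['a', 'b', 'c', 'd', 'e']
'c': index 2 in ['a', 'b', 'c', 'd', 'e'] -> ['c', 'a', 'b', 'd', 'e']
'e': index 4 in ['c', 'a', 'b', 'd', 'e'] -> ['e', 'c', 'a', 'b', 'd']
'e': index 0 in ['e', 'c', 'a', 'b', 'd'] -> ['e', 'c', 'a', 'b', 'd']
'e': index 0 in ['e', 'c', 'a', 'b', 'd'] -> ['e', 'c', 'a', 'b', 'd']
'd': index 4 in ['e', 'c', 'a', 'b', 'd'] -> ['d', 'e', 'c', 'a', 'b']
'e': index 1 in ['d', 'e', 'c', 'a', 'b'] -> ['e', 'd', 'c', 'a', 'b']
'b': index 4 in ['e', 'd', 'c', 'a', 'b'] -> ['b', 'e', 'd', 'c', 'a']
'c': index 3 in ['b', 'e', 'd', 'c', 'a'] -> ['c', 'b', 'e', 'd', 'a']
'a': index 4 in ['c', 'b', 'e', 'd', 'a'] -> ['a', 'c', 'b', 'e', 'd']


Output: [0, 2, 4, 0, 0, 4, 1, 4, 3, 4]


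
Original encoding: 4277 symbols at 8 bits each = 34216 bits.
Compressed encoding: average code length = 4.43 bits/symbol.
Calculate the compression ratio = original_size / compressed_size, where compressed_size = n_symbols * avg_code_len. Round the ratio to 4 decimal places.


original_size = n_symbols * orig_bits = 4277 * 8 = 34216 bits
compressed_size = n_symbols * avg_code_len = 4277 * 4.43 = 18947.11 bits
ratio = original_size / compressed_size = 34216 / 18947.11 = 1.8059

Compression ratio = 1.8059


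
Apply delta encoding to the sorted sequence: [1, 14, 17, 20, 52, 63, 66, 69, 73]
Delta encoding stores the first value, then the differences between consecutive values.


First value: 1
Deltas:
  14 - 1 = 13
  17 - 14 = 3
  20 - 17 = 3
  52 - 20 = 32
  63 - 52 = 11
  66 - 63 = 3
  69 - 66 = 3
  73 - 69 = 4


Delta encoded: [1, 13, 3, 3, 32, 11, 3, 3, 4]


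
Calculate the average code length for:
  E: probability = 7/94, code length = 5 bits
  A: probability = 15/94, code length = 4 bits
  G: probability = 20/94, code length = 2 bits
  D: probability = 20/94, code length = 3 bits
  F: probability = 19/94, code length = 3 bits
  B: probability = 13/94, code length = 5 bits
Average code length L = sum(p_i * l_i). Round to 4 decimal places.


Weighted contributions p_i * l_i:
  E: (7/94) * 5 = 35/94
  A: (15/94) * 4 = 60/94
  G: (20/94) * 2 = 40/94
  D: (20/94) * 3 = 60/94
  F: (19/94) * 3 = 57/94
  B: (13/94) * 5 = 65/94
Sum = (35 + 60 + 40 + 60 + 57 + 65)/94 = 317/94

L = 317/94 = 3.3723 bits/symbol


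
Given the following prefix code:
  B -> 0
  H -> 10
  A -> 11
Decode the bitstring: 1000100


Decoding step by step:
Bits 10 -> H
Bits 0 -> B
Bits 0 -> B
Bits 10 -> H
Bits 0 -> B


Decoded message: HBBHB


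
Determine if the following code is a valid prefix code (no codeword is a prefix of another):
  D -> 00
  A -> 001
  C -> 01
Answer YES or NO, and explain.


Checking each pair (does one codeword prefix another?):
  D='00' vs A='001': prefix -- VIOLATION

NO -- this is NOT a valid prefix code. D (00) is a prefix of A (001).


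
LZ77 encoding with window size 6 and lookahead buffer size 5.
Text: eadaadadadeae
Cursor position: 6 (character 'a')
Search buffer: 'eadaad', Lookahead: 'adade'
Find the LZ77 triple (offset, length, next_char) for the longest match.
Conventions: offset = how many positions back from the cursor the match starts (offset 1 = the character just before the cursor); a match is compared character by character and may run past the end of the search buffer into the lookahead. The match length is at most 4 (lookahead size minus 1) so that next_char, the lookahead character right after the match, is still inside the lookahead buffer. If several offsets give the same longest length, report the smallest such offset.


Try each offset into the search buffer:
  offset=1 (pos 5, char 'd'): match length 0
  offset=2 (pos 4, char 'a'): match length 4
  offset=3 (pos 3, char 'a'): match length 1
  offset=4 (pos 2, char 'd'): match length 0
  offset=5 (pos 1, char 'a'): match length 3
  offset=6 (pos 0, char 'e'): match length 0
Longest match has length 4 at offset 2.
next_char = character at position 6 + 4 = 10 -> 'e'

Best match: offset=2, length=4 (matching 'adad' starting at position 4)
LZ77 triple: (2, 4, 'e')


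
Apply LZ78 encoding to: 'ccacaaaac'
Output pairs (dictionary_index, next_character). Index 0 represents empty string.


LZ78 encoding steps:
Dictionary: {0: ''}
Step 1: w='' (idx 0), next='c' -> output (0, 'c'), add 'c' as idx 1
Step 2: w='c' (idx 1), next='a' -> output (1, 'a'), add 'ca' as idx 2
Step 3: w='ca' (idx 2), next='a' -> output (2, 'a'), add 'caa' as idx 3
Step 4: w='' (idx 0), next='a' -> output (0, 'a'), add 'a' as idx 4
Step 5: w='a' (idx 4), next='c' -> output (4, 'c'), add 'ac' as idx 5


Encoded: [(0, 'c'), (1, 'a'), (2, 'a'), (0, 'a'), (4, 'c')]


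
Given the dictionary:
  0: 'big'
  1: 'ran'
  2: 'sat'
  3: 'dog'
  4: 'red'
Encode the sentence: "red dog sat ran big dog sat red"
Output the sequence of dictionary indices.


Look up each word in the dictionary:
  'red' -> 4
  'dog' -> 3
  'sat' -> 2
  'ran' -> 1
  'big' -> 0
  'dog' -> 3
  'sat' -> 2
  'red' -> 4

Encoded: [4, 3, 2, 1, 0, 3, 2, 4]


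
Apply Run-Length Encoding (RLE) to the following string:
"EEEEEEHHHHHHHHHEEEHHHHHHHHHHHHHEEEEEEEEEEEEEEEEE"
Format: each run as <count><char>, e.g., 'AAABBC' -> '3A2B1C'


Scanning runs left to right:
  i=0: run of 'E' x 6 -> '6E'
  i=6: run of 'H' x 9 -> '9H'
  i=15: run of 'E' x 3 -> '3E'
  i=18: run of 'H' x 13 -> '13H'
  i=31: run of 'E' x 17 -> '17E'

RLE = 6E9H3E13H17E


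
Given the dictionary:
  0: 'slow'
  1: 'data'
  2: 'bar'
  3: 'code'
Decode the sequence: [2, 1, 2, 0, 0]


Look up each index in the dictionary:
  2 -> 'bar'
  1 -> 'data'
  2 -> 'bar'
  0 -> 'slow'
  0 -> 'slow'

Decoded: "bar data bar slow slow"


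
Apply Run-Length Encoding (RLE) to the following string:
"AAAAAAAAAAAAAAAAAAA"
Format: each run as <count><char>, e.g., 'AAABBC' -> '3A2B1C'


Scanning runs left to right:
  i=0: run of 'A' x 19 -> '19A'

RLE = 19A


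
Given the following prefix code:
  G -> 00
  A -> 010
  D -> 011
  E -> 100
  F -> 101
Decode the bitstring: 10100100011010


Decoding step by step:
Bits 101 -> F
Bits 00 -> G
Bits 100 -> E
Bits 011 -> D
Bits 010 -> A


Decoded message: FGEDA


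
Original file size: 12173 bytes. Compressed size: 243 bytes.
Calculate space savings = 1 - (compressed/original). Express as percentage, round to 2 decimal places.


ratio = compressed/original = 243/12173 = 0.019962
savings = 1 - ratio = 1 - 0.019962 = 0.980038
as a percentage: 0.980038 * 100 = 98.0%

Space savings = 1 - 243/12173 = 98.0%


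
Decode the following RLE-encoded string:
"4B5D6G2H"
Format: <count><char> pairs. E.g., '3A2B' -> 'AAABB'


Expanding each <count><char> pair:
  4B -> 'BBBB'
  5D -> 'DDDDD'
  6G -> 'GGGGGG'
  2H -> 'HH'

Decoded = BBBBDDDDDGGGGGGHH


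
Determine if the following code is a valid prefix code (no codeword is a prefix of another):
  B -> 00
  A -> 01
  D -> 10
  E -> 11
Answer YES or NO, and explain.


Checking each pair (does one codeword prefix another?):
  B='00' vs A='01': no prefix
  B='00' vs D='10': no prefix
  B='00' vs E='11': no prefix
  A='01' vs B='00': no prefix
  A='01' vs D='10': no prefix
  A='01' vs E='11': no prefix
  D='10' vs B='00': no prefix
  D='10' vs A='01': no prefix
  D='10' vs E='11': no prefix
  E='11' vs B='00': no prefix
  E='11' vs A='01': no prefix
  E='11' vs D='10': no prefix
No violation found over all pairs.

YES -- this is a valid prefix code. No codeword is a prefix of any other codeword.


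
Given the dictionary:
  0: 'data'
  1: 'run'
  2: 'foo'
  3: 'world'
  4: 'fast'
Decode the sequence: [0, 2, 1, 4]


Look up each index in the dictionary:
  0 -> 'data'
  2 -> 'foo'
  1 -> 'run'
  4 -> 'fast'

Decoded: "data foo run fast"


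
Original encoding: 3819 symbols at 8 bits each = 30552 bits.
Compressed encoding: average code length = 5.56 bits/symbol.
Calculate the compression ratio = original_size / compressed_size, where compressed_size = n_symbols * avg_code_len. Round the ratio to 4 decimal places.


original_size = n_symbols * orig_bits = 3819 * 8 = 30552 bits
compressed_size = n_symbols * avg_code_len = 3819 * 5.56 = 21233.64 bits
ratio = original_size / compressed_size = 30552 / 21233.64 = 1.4388

Compression ratio = 1.4388


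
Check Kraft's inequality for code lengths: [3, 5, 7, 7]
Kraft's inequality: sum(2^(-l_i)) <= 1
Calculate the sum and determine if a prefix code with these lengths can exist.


Sum = 2^(-3) + 2^(-5) + 2^(-7) + 2^(-7)
    = 0.125 + 0.03125 + 0.0078125 + 0.0078125
    = 22/128 = 0.171875
Since 0.171875 <= 1, Kraft's inequality IS satisfied.
A prefix code with these lengths CAN exist.

Kraft sum = 0.171875. Satisfied.
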